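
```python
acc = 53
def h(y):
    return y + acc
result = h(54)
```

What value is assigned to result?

Step 1: acc = 53 is defined globally.
Step 2: h(54) uses parameter y = 54 and looks up acc from global scope = 53.
Step 3: result = 54 + 53 = 107

The answer is 107.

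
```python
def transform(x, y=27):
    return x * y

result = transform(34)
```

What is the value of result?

Step 1: transform(34) uses default y = 27.
Step 2: Returns 34 * 27 = 918.
Step 3: result = 918

The answer is 918.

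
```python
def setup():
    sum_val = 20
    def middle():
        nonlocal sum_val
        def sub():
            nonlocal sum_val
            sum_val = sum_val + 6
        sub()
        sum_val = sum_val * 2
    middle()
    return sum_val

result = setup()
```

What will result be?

Step 1: sum_val = 20.
Step 2: sub() adds 6: sum_val = 20 + 6 = 26.
Step 3: middle() doubles: sum_val = 26 * 2 = 52.
Step 4: result = 52

The answer is 52.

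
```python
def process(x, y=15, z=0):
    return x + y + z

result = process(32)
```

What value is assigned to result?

Step 1: process(32) uses defaults y = 15, z = 0.
Step 2: Returns 32 + 15 + 0 = 47.
Step 3: result = 47

The answer is 47.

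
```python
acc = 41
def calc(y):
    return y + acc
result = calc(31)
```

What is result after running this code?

Step 1: acc = 41 is defined globally.
Step 2: calc(31) uses parameter y = 31 and looks up acc from global scope = 41.
Step 3: result = 31 + 41 = 72

The answer is 72.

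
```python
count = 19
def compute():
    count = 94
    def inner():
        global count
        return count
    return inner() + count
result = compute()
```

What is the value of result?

Step 1: Global count = 19. compute() shadows with local count = 94.
Step 2: inner() uses global keyword, so inner() returns global count = 19.
Step 3: compute() returns 19 + 94 = 113

The answer is 113.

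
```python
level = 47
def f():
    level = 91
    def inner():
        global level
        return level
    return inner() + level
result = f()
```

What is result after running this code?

Step 1: Global level = 47. f() shadows with local level = 91.
Step 2: inner() uses global keyword, so inner() returns global level = 47.
Step 3: f() returns 47 + 91 = 138

The answer is 138.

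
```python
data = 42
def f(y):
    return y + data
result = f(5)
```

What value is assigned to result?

Step 1: data = 42 is defined globally.
Step 2: f(5) uses parameter y = 5 and looks up data from global scope = 42.
Step 3: result = 5 + 42 = 47

The answer is 47.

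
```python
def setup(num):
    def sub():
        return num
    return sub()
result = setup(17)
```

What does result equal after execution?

Step 1: setup(17) binds parameter num = 17.
Step 2: sub() looks up num in enclosing scope and finds the parameter num = 17.
Step 3: result = 17

The answer is 17.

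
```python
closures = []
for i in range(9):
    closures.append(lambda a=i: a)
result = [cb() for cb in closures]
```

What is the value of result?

Step 1: Default arg a=i captures i at each iteration.
Step 2: Each lambda has its own default: 0, 1, ..., 8.
Step 3: result = [0, 1, 2, 3, 4, 5, 6, 7, 8]

The answer is [0, 1, 2, 3, 4, 5, 6, 7, 8].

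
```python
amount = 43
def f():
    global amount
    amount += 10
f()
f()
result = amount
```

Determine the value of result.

Step 1: amount = 43.
Step 2: First f(): amount = 43 + 10 = 53.
Step 3: Second f(): amount = 53 + 10 = 63. result = 63

The answer is 63.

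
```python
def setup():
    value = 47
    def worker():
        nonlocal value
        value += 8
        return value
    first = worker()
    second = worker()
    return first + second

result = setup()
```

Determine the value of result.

Step 1: value starts at 47.
Step 2: First call: value = 47 + 8 = 55, returns 55.
Step 3: Second call: value = 55 + 8 = 63, returns 63.
Step 4: result = 55 + 63 = 118

The answer is 118.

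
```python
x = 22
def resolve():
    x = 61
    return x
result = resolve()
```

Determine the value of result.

Step 1: Global x = 22.
Step 2: resolve() creates local x = 61, shadowing the global.
Step 3: Returns local x = 61. result = 61

The answer is 61.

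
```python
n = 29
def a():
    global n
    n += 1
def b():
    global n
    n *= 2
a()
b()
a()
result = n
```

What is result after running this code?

Step 1: n = 29.
Step 2: a(): n = 29 + 1 = 30.
Step 3: b(): n = 30 * 2 = 60.
Step 4: a(): n = 60 + 1 = 61

The answer is 61.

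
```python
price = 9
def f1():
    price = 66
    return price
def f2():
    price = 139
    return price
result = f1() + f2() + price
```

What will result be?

Step 1: Each function shadows global price with its own local.
Step 2: f1() returns 66, f2() returns 139.
Step 3: Global price = 9 is unchanged. result = 66 + 139 + 9 = 214

The answer is 214.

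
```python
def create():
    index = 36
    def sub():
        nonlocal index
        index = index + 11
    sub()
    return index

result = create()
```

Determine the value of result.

Step 1: create() sets index = 36.
Step 2: sub() uses nonlocal to modify index in create's scope: index = 36 + 11 = 47.
Step 3: create() returns the modified index = 47

The answer is 47.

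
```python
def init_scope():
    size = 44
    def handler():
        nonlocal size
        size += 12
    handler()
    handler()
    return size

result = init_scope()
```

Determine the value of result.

Step 1: size starts at 44.
Step 2: handler() is called 2 times, each adding 12.
Step 3: size = 44 + 12 * 2 = 68

The answer is 68.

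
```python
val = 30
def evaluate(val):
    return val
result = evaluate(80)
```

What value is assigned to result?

Step 1: Global val = 30.
Step 2: evaluate(80) takes parameter val = 80, which shadows the global.
Step 3: result = 80

The answer is 80.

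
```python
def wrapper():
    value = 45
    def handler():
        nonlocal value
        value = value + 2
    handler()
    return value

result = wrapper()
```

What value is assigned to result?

Step 1: wrapper() sets value = 45.
Step 2: handler() uses nonlocal to modify value in wrapper's scope: value = 45 + 2 = 47.
Step 3: wrapper() returns the modified value = 47

The answer is 47.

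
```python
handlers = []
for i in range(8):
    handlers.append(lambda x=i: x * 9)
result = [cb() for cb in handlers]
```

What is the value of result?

Step 1: Default arg x=i captures i at each iteration.
Step 2: handlers[k] has x defaulting to k, returns k * 9.
Step 3: result = [0, 9, 18, 27, 36, 45, 54, 63]

The answer is [0, 9, 18, 27, 36, 45, 54, 63].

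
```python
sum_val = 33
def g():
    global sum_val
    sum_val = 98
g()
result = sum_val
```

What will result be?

Step 1: sum_val = 33 globally.
Step 2: g() declares global sum_val and sets it to 98.
Step 3: After g(), global sum_val = 98. result = 98

The answer is 98.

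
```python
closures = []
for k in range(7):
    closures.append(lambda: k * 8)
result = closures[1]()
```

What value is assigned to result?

Step 1: All lambdas reference the same variable k (late binding).
Step 2: After the loop, k = 6. Every lambda returns k * 8.
Step 3: closures[1]() = 6 * 8 = 48

The answer is 48.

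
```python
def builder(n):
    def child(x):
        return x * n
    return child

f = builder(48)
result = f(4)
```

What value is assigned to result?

Step 1: builder(48) creates a closure capturing n = 48.
Step 2: f(4) computes 4 * 48 = 192.
Step 3: result = 192

The answer is 192.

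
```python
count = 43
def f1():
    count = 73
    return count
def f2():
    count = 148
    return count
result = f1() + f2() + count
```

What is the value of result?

Step 1: Each function shadows global count with its own local.
Step 2: f1() returns 73, f2() returns 148.
Step 3: Global count = 43 is unchanged. result = 73 + 148 + 43 = 264

The answer is 264.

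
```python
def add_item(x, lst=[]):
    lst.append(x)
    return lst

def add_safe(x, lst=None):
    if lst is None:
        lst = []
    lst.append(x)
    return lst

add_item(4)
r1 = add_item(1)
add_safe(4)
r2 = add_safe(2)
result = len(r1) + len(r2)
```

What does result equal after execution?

Step 1: add_item shares mutable default: after 2 calls, lst = [4, 1], len = 2.
Step 2: add_safe creates fresh list each time: r2 = [2], len = 1.
Step 3: result = 2 + 1 = 3

The answer is 3.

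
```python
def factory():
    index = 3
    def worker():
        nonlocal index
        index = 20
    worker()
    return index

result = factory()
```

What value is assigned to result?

Step 1: factory() sets index = 3.
Step 2: worker() uses nonlocal to reassign index = 20.
Step 3: result = 20

The answer is 20.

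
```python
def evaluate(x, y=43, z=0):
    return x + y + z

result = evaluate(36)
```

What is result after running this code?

Step 1: evaluate(36) uses defaults y = 43, z = 0.
Step 2: Returns 36 + 43 + 0 = 79.
Step 3: result = 79

The answer is 79.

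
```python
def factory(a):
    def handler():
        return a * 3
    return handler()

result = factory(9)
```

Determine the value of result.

Step 1: factory(9) binds parameter a = 9.
Step 2: handler() accesses a = 9 from enclosing scope.
Step 3: result = 9 * 3 = 27

The answer is 27.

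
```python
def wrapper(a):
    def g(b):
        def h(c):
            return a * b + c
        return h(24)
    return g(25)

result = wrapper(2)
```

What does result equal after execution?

Step 1: a = 2, b = 25, c = 24.
Step 2: h() computes a * b + c = 2 * 25 + 24 = 74.
Step 3: result = 74

The answer is 74.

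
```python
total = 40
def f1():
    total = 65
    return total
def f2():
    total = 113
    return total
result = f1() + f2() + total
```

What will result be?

Step 1: Each function shadows global total with its own local.
Step 2: f1() returns 65, f2() returns 113.
Step 3: Global total = 40 is unchanged. result = 65 + 113 + 40 = 218

The answer is 218.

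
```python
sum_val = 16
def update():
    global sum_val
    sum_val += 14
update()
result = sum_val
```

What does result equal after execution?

Step 1: sum_val = 16 globally.
Step 2: update() modifies global sum_val: sum_val += 14 = 30.
Step 3: result = 30

The answer is 30.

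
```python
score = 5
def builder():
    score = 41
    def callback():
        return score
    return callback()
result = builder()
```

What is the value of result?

Step 1: score = 5 globally, but builder() defines score = 41 locally.
Step 2: callback() looks up score. Not in local scope, so checks enclosing scope (builder) and finds score = 41.
Step 3: result = 41

The answer is 41.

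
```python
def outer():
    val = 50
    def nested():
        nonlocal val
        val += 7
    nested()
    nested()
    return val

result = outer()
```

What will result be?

Step 1: val starts at 50.
Step 2: nested() is called 2 times, each adding 7.
Step 3: val = 50 + 7 * 2 = 64

The answer is 64.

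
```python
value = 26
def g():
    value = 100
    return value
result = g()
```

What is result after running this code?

Step 1: Global value = 26.
Step 2: g() creates local value = 100, shadowing the global.
Step 3: Returns local value = 100. result = 100

The answer is 100.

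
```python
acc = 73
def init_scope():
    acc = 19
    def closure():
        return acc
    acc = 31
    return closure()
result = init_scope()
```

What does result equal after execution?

Step 1: init_scope() sets acc = 19, then later acc = 31.
Step 2: closure() is called after acc is reassigned to 31. Closures capture variables by reference, not by value.
Step 3: result = 31

The answer is 31.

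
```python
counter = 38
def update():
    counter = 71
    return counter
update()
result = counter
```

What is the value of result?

Step 1: Global counter = 38.
Step 2: update() creates local counter = 71 (shadow, not modification).
Step 3: After update() returns, global counter is unchanged. result = 38

The answer is 38.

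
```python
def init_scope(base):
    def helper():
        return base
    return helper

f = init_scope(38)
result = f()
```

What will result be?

Step 1: init_scope(38) creates closure capturing base = 38.
Step 2: f() returns the captured base = 38.
Step 3: result = 38

The answer is 38.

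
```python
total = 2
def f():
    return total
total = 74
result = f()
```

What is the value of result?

Step 1: total is first set to 2, then reassigned to 74.
Step 2: f() is called after the reassignment, so it looks up the current global total = 74.
Step 3: result = 74

The answer is 74.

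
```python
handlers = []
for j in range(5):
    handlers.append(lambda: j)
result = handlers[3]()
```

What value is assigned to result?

Step 1: The loop creates 5 lambdas, all referencing the same variable j.
Step 2: After the loop, j = 4 (final value).
Step 3: handlers[3]() looks up j at call time and finds 4. This is the late binding gotcha. result = 4

The answer is 4.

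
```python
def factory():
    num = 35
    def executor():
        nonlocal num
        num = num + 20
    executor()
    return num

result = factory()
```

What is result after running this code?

Step 1: factory() sets num = 35.
Step 2: executor() uses nonlocal to modify num in factory's scope: num = 35 + 20 = 55.
Step 3: factory() returns the modified num = 55

The answer is 55.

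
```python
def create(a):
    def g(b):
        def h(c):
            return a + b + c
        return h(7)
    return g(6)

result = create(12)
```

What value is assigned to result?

Step 1: a = 12, b = 6, c = 7 across three nested scopes.
Step 2: h() accesses all three via LEGB rule.
Step 3: result = 12 + 6 + 7 = 25

The answer is 25.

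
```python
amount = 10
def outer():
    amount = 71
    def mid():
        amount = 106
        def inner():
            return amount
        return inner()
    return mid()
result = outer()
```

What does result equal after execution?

Step 1: Three levels of shadowing: global 10, outer 71, mid 106.
Step 2: inner() finds amount = 106 in enclosing mid() scope.
Step 3: result = 106

The answer is 106.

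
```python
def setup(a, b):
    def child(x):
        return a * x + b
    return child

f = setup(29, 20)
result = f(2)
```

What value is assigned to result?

Step 1: setup(29, 20) captures a = 29, b = 20.
Step 2: f(2) computes 29 * 2 + 20 = 78.
Step 3: result = 78

The answer is 78.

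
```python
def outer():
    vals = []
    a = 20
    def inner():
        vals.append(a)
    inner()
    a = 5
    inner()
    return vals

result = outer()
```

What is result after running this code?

Step 1: a = 20. inner() appends current a to vals.
Step 2: First inner(): appends 20. Then a = 5.
Step 3: Second inner(): appends 5 (closure sees updated a). result = [20, 5]

The answer is [20, 5].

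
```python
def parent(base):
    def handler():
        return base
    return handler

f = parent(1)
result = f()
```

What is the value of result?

Step 1: parent(1) creates closure capturing base = 1.
Step 2: f() returns the captured base = 1.
Step 3: result = 1

The answer is 1.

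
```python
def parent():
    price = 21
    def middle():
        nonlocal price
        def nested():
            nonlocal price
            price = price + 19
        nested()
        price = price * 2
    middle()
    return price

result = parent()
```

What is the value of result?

Step 1: price = 21.
Step 2: nested() adds 19: price = 21 + 19 = 40.
Step 3: middle() doubles: price = 40 * 2 = 80.
Step 4: result = 80

The answer is 80.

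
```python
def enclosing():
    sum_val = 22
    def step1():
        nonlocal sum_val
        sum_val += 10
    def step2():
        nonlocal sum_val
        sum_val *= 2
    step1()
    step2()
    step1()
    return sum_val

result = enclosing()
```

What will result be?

Step 1: sum_val = 22.
Step 2: step1(): sum_val = 22 + 10 = 32.
Step 3: step2(): sum_val = 32 * 2 = 64.
Step 4: step1(): sum_val = 64 + 10 = 74. result = 74

The answer is 74.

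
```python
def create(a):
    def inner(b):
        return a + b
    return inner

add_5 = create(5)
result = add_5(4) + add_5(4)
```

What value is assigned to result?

Step 1: add_5 captures a = 5.
Step 2: add_5(4) = 5 + 4 = 9, called twice.
Step 3: result = 9 + 9 = 18

The answer is 18.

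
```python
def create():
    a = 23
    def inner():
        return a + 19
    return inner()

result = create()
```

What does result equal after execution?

Step 1: create() defines a = 23.
Step 2: inner() reads a = 23 from enclosing scope, returns 23 + 19 = 42.
Step 3: result = 42

The answer is 42.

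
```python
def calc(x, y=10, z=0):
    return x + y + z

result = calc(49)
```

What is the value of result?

Step 1: calc(49) uses defaults y = 10, z = 0.
Step 2: Returns 49 + 10 + 0 = 59.
Step 3: result = 59

The answer is 59.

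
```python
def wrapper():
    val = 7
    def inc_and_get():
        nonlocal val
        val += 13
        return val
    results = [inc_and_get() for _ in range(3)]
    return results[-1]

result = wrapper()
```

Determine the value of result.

Step 1: val = 7.
Step 2: Three calls to inc_and_get(), each adding 13.
Step 3: Last value = 7 + 13 * 3 = 46

The answer is 46.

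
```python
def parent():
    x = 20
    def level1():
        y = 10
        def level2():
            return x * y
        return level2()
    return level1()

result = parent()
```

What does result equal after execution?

Step 1: x = 20 in parent. y = 10 in level1.
Step 2: level2() reads x = 20 and y = 10 from enclosing scopes.
Step 3: result = 20 * 10 = 200

The answer is 200.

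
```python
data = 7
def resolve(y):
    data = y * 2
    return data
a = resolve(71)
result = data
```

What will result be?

Step 1: Global data = 7.
Step 2: resolve(71) creates local data = 71 * 2 = 142.
Step 3: Global data unchanged because no global keyword. result = 7

The answer is 7.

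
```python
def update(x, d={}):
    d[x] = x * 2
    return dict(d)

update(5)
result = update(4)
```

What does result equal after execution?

Step 1: Mutable default dict is shared across calls.
Step 2: First call adds 5: 10. Second call adds 4: 8.
Step 3: result = {5: 10, 4: 8}

The answer is {5: 10, 4: 8}.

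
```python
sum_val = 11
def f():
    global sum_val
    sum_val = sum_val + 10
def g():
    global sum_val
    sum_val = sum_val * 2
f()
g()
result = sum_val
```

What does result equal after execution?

Step 1: sum_val = 11.
Step 2: f() adds 10: sum_val = 11 + 10 = 21.
Step 3: g() doubles: sum_val = 21 * 2 = 42.
Step 4: result = 42

The answer is 42.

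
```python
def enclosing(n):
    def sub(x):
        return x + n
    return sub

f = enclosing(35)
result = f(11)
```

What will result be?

Step 1: enclosing(35) creates a closure that captures n = 35.
Step 2: f(11) calls the closure with x = 11, returning 11 + 35 = 46.
Step 3: result = 46

The answer is 46.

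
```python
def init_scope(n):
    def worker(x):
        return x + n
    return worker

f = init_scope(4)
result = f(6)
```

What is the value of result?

Step 1: init_scope(4) creates a closure that captures n = 4.
Step 2: f(6) calls the closure with x = 6, returning 6 + 4 = 10.
Step 3: result = 10

The answer is 10.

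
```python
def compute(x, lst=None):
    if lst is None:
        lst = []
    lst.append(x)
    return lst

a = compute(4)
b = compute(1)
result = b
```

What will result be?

Step 1: None default with guard creates a NEW list each call.
Step 2: a = [4] (fresh list). b = [1] (another fresh list).
Step 3: result = [1] (this is the fix for mutable default)

The answer is [1].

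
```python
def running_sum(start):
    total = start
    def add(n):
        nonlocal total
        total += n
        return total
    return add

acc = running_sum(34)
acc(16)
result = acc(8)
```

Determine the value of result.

Step 1: running_sum(34) creates closure with total = 34.
Step 2: First acc(16): total = 34 + 16 = 50.
Step 3: Second acc(8): total = 50 + 8 = 58. result = 58

The answer is 58.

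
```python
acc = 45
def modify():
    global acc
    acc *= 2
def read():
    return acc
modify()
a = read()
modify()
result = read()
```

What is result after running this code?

Step 1: acc = 45.
Step 2: First modify(): acc = 45 * 2 = 90.
Step 3: Second modify(): acc = 90 * 2 = 180.
Step 4: read() returns 180

The answer is 180.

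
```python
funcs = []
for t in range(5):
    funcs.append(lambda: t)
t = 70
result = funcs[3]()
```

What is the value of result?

Step 1: Lambdas capture the variable t by reference, not by value.
Step 2: After the loop, t is reassigned to 70.
Step 3: funcs[3]() looks up the current t = 70. result = 70

The answer is 70.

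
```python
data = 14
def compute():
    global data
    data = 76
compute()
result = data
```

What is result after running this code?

Step 1: data = 14 globally.
Step 2: compute() declares global data and sets it to 76.
Step 3: After compute(), global data = 76. result = 76

The answer is 76.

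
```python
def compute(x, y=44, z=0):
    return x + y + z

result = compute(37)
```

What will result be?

Step 1: compute(37) uses defaults y = 44, z = 0.
Step 2: Returns 37 + 44 + 0 = 81.
Step 3: result = 81

The answer is 81.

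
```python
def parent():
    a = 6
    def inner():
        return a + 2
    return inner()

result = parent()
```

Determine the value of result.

Step 1: parent() defines a = 6.
Step 2: inner() reads a = 6 from enclosing scope, returns 6 + 2 = 8.
Step 3: result = 8

The answer is 8.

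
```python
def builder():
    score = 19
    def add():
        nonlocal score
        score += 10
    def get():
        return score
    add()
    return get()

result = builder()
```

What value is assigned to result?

Step 1: score = 19. add() modifies it via nonlocal, get() reads it.
Step 2: add() makes score = 19 + 10 = 29.
Step 3: get() returns 29. result = 29

The answer is 29.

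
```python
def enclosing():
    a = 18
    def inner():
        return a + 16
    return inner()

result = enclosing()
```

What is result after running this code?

Step 1: enclosing() defines a = 18.
Step 2: inner() reads a = 18 from enclosing scope, returns 18 + 16 = 34.
Step 3: result = 34

The answer is 34.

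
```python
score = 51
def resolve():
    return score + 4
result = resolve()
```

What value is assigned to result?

Step 1: score = 51 is defined globally.
Step 2: resolve() looks up score from global scope = 51, then computes 51 + 4 = 55.
Step 3: result = 55

The answer is 55.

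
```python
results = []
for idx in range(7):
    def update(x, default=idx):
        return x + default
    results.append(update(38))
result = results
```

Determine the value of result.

Step 1: Default argument default=idx is evaluated at function definition time.
Step 2: Each iteration creates update with default = current idx value.
Step 3: update(38) returns 38 + default. results = [38, 39, 40, 41, 42, 43, 44]

The answer is [38, 39, 40, 41, 42, 43, 44].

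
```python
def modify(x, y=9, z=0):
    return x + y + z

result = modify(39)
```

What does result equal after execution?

Step 1: modify(39) uses defaults y = 9, z = 0.
Step 2: Returns 39 + 9 + 0 = 48.
Step 3: result = 48

The answer is 48.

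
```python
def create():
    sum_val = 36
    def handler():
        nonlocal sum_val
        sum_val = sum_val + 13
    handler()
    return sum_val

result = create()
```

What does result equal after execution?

Step 1: create() sets sum_val = 36.
Step 2: handler() uses nonlocal to modify sum_val in create's scope: sum_val = 36 + 13 = 49.
Step 3: create() returns the modified sum_val = 49

The answer is 49.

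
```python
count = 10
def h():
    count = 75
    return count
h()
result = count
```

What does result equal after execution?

Step 1: count = 10 globally.
Step 2: h() creates a LOCAL count = 75 (no global keyword!).
Step 3: The global count is unchanged. result = 10

The answer is 10.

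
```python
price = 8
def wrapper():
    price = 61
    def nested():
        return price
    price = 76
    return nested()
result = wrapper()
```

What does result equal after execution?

Step 1: wrapper() sets price = 61, then later price = 76.
Step 2: nested() is called after price is reassigned to 76. Closures capture variables by reference, not by value.
Step 3: result = 76

The answer is 76.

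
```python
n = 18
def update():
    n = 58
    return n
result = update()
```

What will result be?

Step 1: Global n = 18.
Step 2: update() creates local n = 58, shadowing the global.
Step 3: Returns local n = 58. result = 58

The answer is 58.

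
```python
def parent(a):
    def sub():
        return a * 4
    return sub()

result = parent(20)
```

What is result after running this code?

Step 1: parent(20) binds parameter a = 20.
Step 2: sub() accesses a = 20 from enclosing scope.
Step 3: result = 20 * 4 = 80

The answer is 80.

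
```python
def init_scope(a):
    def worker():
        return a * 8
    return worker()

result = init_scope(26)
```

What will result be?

Step 1: init_scope(26) binds parameter a = 26.
Step 2: worker() accesses a = 26 from enclosing scope.
Step 3: result = 26 * 8 = 208

The answer is 208.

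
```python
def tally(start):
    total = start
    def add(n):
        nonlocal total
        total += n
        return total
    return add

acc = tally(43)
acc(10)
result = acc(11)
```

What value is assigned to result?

Step 1: tally(43) creates closure with total = 43.
Step 2: First acc(10): total = 43 + 10 = 53.
Step 3: Second acc(11): total = 53 + 11 = 64. result = 64

The answer is 64.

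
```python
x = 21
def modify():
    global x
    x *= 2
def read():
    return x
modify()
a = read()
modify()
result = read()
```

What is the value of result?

Step 1: x = 21.
Step 2: First modify(): x = 21 * 2 = 42.
Step 3: Second modify(): x = 42 * 2 = 84.
Step 4: read() returns 84

The answer is 84.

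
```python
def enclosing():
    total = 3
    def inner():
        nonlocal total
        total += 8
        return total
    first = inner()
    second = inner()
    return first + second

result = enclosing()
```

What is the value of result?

Step 1: total starts at 3.
Step 2: First call: total = 3 + 8 = 11, returns 11.
Step 3: Second call: total = 11 + 8 = 19, returns 19.
Step 4: result = 11 + 19 = 30

The answer is 30.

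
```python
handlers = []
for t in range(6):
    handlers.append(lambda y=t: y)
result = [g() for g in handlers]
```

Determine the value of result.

Step 1: Default arg y=t captures t at each iteration.
Step 2: Each lambda has its own default: 0, 1, ..., 5.
Step 3: result = [0, 1, 2, 3, 4, 5]

The answer is [0, 1, 2, 3, 4, 5].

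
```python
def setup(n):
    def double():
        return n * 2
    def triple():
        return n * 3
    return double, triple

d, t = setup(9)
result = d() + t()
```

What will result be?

Step 1: Both closures capture the same n = 9.
Step 2: d() = 9 * 2 = 18, t() = 9 * 3 = 27.
Step 3: result = 18 + 27 = 45

The answer is 45.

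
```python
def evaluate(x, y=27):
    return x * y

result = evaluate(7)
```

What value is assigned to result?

Step 1: evaluate(7) uses default y = 27.
Step 2: Returns 7 * 27 = 189.
Step 3: result = 189

The answer is 189.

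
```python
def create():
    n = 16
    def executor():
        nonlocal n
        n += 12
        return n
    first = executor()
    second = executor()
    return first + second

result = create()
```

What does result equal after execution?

Step 1: n starts at 16.
Step 2: First call: n = 16 + 12 = 28, returns 28.
Step 3: Second call: n = 28 + 12 = 40, returns 40.
Step 4: result = 28 + 40 = 68

The answer is 68.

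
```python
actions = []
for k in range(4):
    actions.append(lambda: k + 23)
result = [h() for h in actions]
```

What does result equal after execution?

Step 1: All lambdas capture k by reference. After the loop, k = 3.
Step 2: Each call returns 3 + 23 = 26.
Step 3: result = [26, 26, 26, 26]

The answer is [26, 26, 26, 26].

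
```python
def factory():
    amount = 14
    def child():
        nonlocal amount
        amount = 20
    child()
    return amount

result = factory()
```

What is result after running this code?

Step 1: factory() sets amount = 14.
Step 2: child() uses nonlocal to reassign amount = 20.
Step 3: result = 20

The answer is 20.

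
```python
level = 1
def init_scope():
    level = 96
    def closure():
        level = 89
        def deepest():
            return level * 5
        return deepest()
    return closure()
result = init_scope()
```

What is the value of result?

Step 1: deepest() looks up level through LEGB: not local, finds level = 89 in enclosing closure().
Step 2: Returns 89 * 5 = 445.
Step 3: result = 445

The answer is 445.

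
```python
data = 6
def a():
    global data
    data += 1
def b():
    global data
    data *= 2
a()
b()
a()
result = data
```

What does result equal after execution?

Step 1: data = 6.
Step 2: a(): data = 6 + 1 = 7.
Step 3: b(): data = 7 * 2 = 14.
Step 4: a(): data = 14 + 1 = 15

The answer is 15.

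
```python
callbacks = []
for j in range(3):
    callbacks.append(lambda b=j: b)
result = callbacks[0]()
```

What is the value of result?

Step 1: Default argument b=j captures j's value at each iteration.
Step 2: callbacks[0] captured b = 0 when j was 0.
Step 3: result = 0

The answer is 0.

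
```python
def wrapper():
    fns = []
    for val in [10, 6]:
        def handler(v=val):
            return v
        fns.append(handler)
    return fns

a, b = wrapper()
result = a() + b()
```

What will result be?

Step 1: Default argument v=val captures val at each iteration.
Step 2: a() returns 10 (captured at first iteration), b() returns 6 (captured at second).
Step 3: result = 10 + 6 = 16

The answer is 16.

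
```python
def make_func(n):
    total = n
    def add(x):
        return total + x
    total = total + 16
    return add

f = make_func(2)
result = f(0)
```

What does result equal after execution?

Step 1: make_func(2) sets total = 2, then total = 2 + 16 = 18.
Step 2: Closures capture by reference, so add sees total = 18.
Step 3: f(0) returns 18 + 0 = 18

The answer is 18.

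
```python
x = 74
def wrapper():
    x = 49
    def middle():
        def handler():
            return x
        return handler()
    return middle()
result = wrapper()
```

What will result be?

Step 1: wrapper() defines x = 49. middle() and handler() have no local x.
Step 2: handler() checks local (none), enclosing middle() (none), enclosing wrapper() and finds x = 49.
Step 3: result = 49

The answer is 49.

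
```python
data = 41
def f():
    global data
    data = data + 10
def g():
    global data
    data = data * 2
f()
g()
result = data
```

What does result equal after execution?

Step 1: data = 41.
Step 2: f() adds 10: data = 41 + 10 = 51.
Step 3: g() doubles: data = 51 * 2 = 102.
Step 4: result = 102

The answer is 102.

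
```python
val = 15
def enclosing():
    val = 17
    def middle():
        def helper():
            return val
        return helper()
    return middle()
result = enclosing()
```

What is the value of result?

Step 1: enclosing() defines val = 17. middle() and helper() have no local val.
Step 2: helper() checks local (none), enclosing middle() (none), enclosing enclosing() and finds val = 17.
Step 3: result = 17

The answer is 17.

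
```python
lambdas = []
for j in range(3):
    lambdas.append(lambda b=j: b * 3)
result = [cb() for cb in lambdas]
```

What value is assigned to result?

Step 1: Default arg b=j captures j at each iteration.
Step 2: lambdas[k] has b defaulting to k, returns k * 3.
Step 3: result = [0, 3, 6]

The answer is [0, 3, 6].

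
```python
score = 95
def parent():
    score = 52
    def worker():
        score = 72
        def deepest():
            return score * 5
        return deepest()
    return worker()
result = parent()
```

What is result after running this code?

Step 1: deepest() looks up score through LEGB: not local, finds score = 72 in enclosing worker().
Step 2: Returns 72 * 5 = 360.
Step 3: result = 360

The answer is 360.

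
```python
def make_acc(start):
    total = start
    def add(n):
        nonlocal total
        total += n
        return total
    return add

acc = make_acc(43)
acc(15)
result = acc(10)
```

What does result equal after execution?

Step 1: make_acc(43) creates closure with total = 43.
Step 2: First acc(15): total = 43 + 15 = 58.
Step 3: Second acc(10): total = 58 + 10 = 68. result = 68

The answer is 68.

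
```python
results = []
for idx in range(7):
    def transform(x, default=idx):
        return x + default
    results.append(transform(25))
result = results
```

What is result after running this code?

Step 1: Default argument default=idx is evaluated at function definition time.
Step 2: Each iteration creates transform with default = current idx value.
Step 3: transform(25) returns 25 + default. results = [25, 26, 27, 28, 29, 30, 31]

The answer is [25, 26, 27, 28, 29, 30, 31].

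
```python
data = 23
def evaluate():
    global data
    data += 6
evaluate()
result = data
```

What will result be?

Step 1: data = 23 globally.
Step 2: evaluate() modifies global data: data += 6 = 29.
Step 3: result = 29

The answer is 29.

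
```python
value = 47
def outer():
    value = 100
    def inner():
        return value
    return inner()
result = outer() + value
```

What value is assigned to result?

Step 1: Global value = 47. outer() shadows with value = 100.
Step 2: inner() returns enclosing value = 100. outer() = 100.
Step 3: result = 100 + global value (47) = 147

The answer is 147.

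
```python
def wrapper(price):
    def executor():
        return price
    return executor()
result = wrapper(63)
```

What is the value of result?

Step 1: wrapper(63) binds parameter price = 63.
Step 2: executor() looks up price in enclosing scope and finds the parameter price = 63.
Step 3: result = 63

The answer is 63.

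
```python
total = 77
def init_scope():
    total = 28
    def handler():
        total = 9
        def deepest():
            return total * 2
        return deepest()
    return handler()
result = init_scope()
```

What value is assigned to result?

Step 1: deepest() looks up total through LEGB: not local, finds total = 9 in enclosing handler().
Step 2: Returns 9 * 2 = 18.
Step 3: result = 18

The answer is 18.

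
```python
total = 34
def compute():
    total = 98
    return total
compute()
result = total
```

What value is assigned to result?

Step 1: total = 34 globally.
Step 2: compute() creates a LOCAL total = 98 (no global keyword!).
Step 3: The global total is unchanged. result = 34

The answer is 34.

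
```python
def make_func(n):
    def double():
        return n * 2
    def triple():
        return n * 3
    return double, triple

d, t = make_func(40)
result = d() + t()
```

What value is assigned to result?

Step 1: Both closures capture the same n = 40.
Step 2: d() = 40 * 2 = 80, t() = 40 * 3 = 120.
Step 3: result = 80 + 120 = 200

The answer is 200.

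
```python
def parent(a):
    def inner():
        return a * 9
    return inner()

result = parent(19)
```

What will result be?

Step 1: parent(19) binds parameter a = 19.
Step 2: inner() accesses a = 19 from enclosing scope.
Step 3: result = 19 * 9 = 171

The answer is 171.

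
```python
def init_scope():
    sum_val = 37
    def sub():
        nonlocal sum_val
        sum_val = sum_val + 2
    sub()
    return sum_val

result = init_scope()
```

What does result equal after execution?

Step 1: init_scope() sets sum_val = 37.
Step 2: sub() uses nonlocal to modify sum_val in init_scope's scope: sum_val = 37 + 2 = 39.
Step 3: init_scope() returns the modified sum_val = 39

The answer is 39.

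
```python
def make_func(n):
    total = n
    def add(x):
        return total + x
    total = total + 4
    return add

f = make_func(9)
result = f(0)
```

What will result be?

Step 1: make_func(9) sets total = 9, then total = 9 + 4 = 13.
Step 2: Closures capture by reference, so add sees total = 13.
Step 3: f(0) returns 13 + 0 = 13

The answer is 13.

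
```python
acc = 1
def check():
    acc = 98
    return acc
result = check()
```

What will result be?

Step 1: Global acc = 1.
Step 2: check() creates local acc = 98, shadowing the global.
Step 3: Returns local acc = 98. result = 98

The answer is 98.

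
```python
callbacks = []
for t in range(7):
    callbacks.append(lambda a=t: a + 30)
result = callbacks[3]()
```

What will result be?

Step 1: Default argument a=t captures t's value at definition time.
Step 2: callbacks[3] was defined when t = 3, so a defaults to 3.
Step 3: result = 3 + 30 = 33 (default arg fixes the late binding issue)

The answer is 33.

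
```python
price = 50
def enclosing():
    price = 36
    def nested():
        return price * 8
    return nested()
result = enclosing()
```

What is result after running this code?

Step 1: enclosing() shadows global price with price = 36.
Step 2: nested() finds price = 36 in enclosing scope, computes 36 * 8 = 288.
Step 3: result = 288

The answer is 288.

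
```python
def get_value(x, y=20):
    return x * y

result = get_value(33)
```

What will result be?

Step 1: get_value(33) uses default y = 20.
Step 2: Returns 33 * 20 = 660.
Step 3: result = 660

The answer is 660.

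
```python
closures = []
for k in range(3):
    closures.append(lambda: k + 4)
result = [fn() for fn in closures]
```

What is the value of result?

Step 1: All lambdas capture k by reference. After the loop, k = 2.
Step 2: Each call returns 2 + 4 = 6.
Step 3: result = [6, 6, 6]

The answer is [6, 6, 6].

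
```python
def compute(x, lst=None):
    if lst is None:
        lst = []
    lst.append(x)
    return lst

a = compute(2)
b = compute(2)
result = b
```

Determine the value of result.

Step 1: None default with guard creates a NEW list each call.
Step 2: a = [2] (fresh list). b = [2] (another fresh list).
Step 3: result = [2] (this is the fix for mutable default)

The answer is [2].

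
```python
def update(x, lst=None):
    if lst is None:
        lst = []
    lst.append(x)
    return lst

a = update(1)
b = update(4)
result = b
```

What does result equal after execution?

Step 1: None default with guard creates a NEW list each call.
Step 2: a = [1] (fresh list). b = [4] (another fresh list).
Step 3: result = [4] (this is the fix for mutable default)

The answer is [4].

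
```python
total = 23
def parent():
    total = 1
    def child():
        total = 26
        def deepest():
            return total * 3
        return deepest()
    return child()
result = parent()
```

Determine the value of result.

Step 1: deepest() looks up total through LEGB: not local, finds total = 26 in enclosing child().
Step 2: Returns 26 * 3 = 78.
Step 3: result = 78

The answer is 78.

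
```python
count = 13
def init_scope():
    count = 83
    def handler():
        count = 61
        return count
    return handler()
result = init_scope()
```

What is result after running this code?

Step 1: Three scopes define count: global (13), init_scope (83), handler (61).
Step 2: handler() has its own local count = 61, which shadows both enclosing and global.
Step 3: result = 61 (local wins in LEGB)

The answer is 61.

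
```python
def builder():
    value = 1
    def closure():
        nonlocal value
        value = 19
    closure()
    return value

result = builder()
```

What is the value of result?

Step 1: builder() sets value = 1.
Step 2: closure() uses nonlocal to reassign value = 19.
Step 3: result = 19

The answer is 19.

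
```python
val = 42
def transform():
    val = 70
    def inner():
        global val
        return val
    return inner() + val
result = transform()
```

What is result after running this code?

Step 1: Global val = 42. transform() shadows with local val = 70.
Step 2: inner() uses global keyword, so inner() returns global val = 42.
Step 3: transform() returns 42 + 70 = 112

The answer is 112.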